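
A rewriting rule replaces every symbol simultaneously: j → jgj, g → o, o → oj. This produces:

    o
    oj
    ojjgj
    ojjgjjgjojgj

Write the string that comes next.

ojjgjjgjojgjjgjojgjojjgjojgj

Rewriting each symbol of ojjgjjgjojgj: o→oj, j→jgj, j→jgj, g→o, j→jgj, j→jgj, g→o, j→jgj, o→oj, j→jgj, g→o, j→jgj, which concatenates to oj jgj jgj o jgj jgj o jgj oj jgj o jgj.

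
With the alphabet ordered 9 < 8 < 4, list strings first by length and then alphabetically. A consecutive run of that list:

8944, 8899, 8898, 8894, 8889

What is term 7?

8884

Advancing 2 positions from 8889 through 8889 → 8888 reaches term 7.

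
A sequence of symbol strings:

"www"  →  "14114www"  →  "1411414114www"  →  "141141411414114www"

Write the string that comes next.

The strings grow by a fixed prefix 14114 each time.
So the next term is 14114·141141411414114www.

14114141141411414114www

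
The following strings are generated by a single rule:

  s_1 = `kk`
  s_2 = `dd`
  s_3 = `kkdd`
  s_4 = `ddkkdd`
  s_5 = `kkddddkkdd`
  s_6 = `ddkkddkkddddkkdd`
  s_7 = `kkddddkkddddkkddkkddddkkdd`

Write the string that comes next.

ddkkddkkddddkkddkkddddkkddddkkddkkddddkkdd

Each term (from the third on) is the two preceding terms concatenated in order: term 3 = kk·dd = kkdd.
Continuing: ddkkddkkddddkkdd · kkddddkkddddkkddkkddddkkdd gives term 8.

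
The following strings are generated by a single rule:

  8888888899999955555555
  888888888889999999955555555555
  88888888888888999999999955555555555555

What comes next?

8888888888888888899999999999955555555555555555

The n-th term is 3n-1 8's then 2n 9's then 3n-1 5's, where the shown terms are n = 3, 4, 5.
At n = 6 the blocks have lengths 17, 12, 17.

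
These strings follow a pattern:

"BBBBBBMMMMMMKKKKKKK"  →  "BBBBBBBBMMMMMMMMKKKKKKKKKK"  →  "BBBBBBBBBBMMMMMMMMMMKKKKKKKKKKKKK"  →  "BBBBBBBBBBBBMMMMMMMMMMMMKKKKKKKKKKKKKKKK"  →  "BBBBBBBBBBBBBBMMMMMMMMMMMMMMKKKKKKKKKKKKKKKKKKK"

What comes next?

BBBBBBBBBBBBBBBBMMMMMMMMMMMMMMMMKKKKKKKKKKKKKKKKKKKKKK

Term n consists of 2n B's, followed by 2n M's, followed by 3n-2 K's, where the shown terms are n = 3, 4, 5, 6, 7.
For the next term, n = 8, so the run lengths are 16, 16, 22.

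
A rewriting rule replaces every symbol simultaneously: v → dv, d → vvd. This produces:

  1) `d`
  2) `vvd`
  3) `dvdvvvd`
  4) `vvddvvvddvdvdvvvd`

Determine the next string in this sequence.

φ(vvddvvvddvdvdvvvd) expands symbol-by-symbol to dv dv vvd vvd dv dv dv vvd vvd dv vvd dv vvd dv dv dv vvd; joining the 17 pieces gives the next term.

dvdvvvdvvddvdvdvvvdvvddvvvddvvvddvdvdvvvd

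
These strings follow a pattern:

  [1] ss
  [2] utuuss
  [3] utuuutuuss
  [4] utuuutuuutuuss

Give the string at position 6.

utuuutuuutuuutuuutuuss

Every step adds utuu at the front: s(k+1) = utuu·s(k).
From utuuutuuutuuss, 2 further steps: utuuutuuutuuss → utuuutuuutuuutuuss → (answer).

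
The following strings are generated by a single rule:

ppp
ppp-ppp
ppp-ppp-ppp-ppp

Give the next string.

s(k+1) = s(k)·-·s(k) — each term doubles the last with '-' between the halves.
One more doubling of ppp-ppp-ppp-ppp gives the answer.

ppp-ppp-ppp-ppp-ppp-ppp-ppp-ppp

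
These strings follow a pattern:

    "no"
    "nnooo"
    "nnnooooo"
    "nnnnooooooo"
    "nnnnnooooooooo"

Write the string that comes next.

nnnnnnooooooooooo

Each string has the form n^{n} o^{2n-1} (n = 1, 2, …).
For the next term, n = 6, so the run lengths are 6, 11.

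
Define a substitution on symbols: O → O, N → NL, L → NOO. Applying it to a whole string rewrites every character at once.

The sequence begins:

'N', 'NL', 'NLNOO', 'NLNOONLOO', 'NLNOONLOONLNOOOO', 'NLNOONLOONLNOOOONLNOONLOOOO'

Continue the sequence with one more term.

Rewriting the 27 symbols of NLNOONLOONLNOOOONLNOONLOOOO one by one yields NL NOO NL O O NL NOO O O NL NOO NL O O O O NL NOO NL O O NL NOO O O O O; concatenated:

NLNOONLOONLNOOOONLNOONLOOOONLNOONLOONLNOOOOOO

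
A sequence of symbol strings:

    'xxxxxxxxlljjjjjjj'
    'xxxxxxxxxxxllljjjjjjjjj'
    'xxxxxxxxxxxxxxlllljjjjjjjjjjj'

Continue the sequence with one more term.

Term n consists of 3n+2 x's, followed by n l's, followed by 2n+3 j's, where the shown terms are n = 2, 3, 4.
For the next term, n = 5, so the run lengths are 17, 5, 13.

xxxxxxxxxxxxxxxxxllllljjjjjjjjjjjjj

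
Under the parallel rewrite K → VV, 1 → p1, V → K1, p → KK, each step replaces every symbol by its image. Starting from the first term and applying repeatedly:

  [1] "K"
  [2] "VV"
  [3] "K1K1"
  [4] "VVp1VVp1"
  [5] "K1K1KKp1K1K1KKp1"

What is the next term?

VVp1VVp1VVVVKKp1VVp1VVp1VVVVKKp1

Applying the rule to each of the 16 symbols of K1K1KKp1K1K1KKp1 gives the pieces VV p1 VV p1 VV VV KK p1 VV p1 VV p1 VV VV KK p1, which concatenate to the answer.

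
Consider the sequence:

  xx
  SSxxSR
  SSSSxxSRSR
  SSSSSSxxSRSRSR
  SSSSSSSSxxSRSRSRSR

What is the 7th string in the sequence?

s(k+1) = SS·s(k)·SR, so each term gains SS as a prefix and SR as a suffix.
From SSSSSSSSxxSRSRSRSR, 2 further steps: SSSSSSSSxxSRSRSRSR → SSSSSSSSSSxxSRSRSRSRSR → (answer).

SSSSSSSSSSSSxxSRSRSRSRSRSR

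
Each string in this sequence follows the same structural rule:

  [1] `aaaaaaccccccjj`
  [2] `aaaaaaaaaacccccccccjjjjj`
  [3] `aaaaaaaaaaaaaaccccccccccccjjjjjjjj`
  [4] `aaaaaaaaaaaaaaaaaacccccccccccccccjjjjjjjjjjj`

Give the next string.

aaaaaaaaaaaaaaaaaaaaaaccccccccccccccccccjjjjjjjjjjjjjj

Term n consists of 4n+2 a's, followed by 3n+3 c's, followed by 3n-1 j's (n = 1, 2, …).
Setting n = 5 gives 22, 18, 14 characters in each block.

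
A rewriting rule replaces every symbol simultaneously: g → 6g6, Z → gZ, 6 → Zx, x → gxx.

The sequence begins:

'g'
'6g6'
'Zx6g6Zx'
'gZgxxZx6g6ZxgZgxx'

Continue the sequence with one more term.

6g6gZ6g6gxxgxxgZgxxZx6g6ZxgZgxx6g6gZ6g6gxxgxx

Replace each of the 17 characters of gZgxxZx6g6ZxgZgxx in place — 6g6 gZ 6g6 gxx gxx gZ gxx Zx 6g6 Zx gZ gxx 6g6 gZ 6g6 gxx gxx — and concatenate.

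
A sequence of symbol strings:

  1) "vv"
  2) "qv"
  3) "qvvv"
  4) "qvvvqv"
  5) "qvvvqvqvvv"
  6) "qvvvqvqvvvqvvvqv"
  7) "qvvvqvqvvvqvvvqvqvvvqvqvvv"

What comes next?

qvvvqvqvvvqvvvqvqvvvqvqvvvqvvvqvqvvvqvvvqv

This is a Fibonacci-style word recurrence s(k) = s(k−1)·s(k−2): e.g. qv·vv = qvvv.
Continuing: qvvvqvqvvvqvvvqvqvvvqvqvvv · qvvvqvqvvvqvvvqv gives term 8.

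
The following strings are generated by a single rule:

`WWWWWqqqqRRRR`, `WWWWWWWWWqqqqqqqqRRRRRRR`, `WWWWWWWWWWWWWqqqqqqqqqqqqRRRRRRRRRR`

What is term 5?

WWWWWWWWWWWWWWWWWWWWWqqqqqqqqqqqqqqqqqqqqRRRRRRRRRRRRRRRR

Term n consists of 4n+1 W's, followed by 4n q's, followed by 3n+1 R's (n = 1, 2, …).
Setting n = 5 gives 21, 20, 16 characters in each block.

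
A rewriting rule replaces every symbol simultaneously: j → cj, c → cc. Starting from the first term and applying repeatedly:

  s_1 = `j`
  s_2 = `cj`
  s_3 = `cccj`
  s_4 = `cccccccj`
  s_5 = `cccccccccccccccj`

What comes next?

Applying the rule to each of the 16 symbols of cccccccccccccccj gives the pieces cc cc cc cc cc cc cc cc cc cc cc cc cc cc cc cj, which concatenate to the answer.

cccccccccccccccccccccccccccccccj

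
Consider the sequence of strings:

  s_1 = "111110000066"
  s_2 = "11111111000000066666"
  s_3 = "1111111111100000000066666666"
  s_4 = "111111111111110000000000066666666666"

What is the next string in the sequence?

11111111111111111000000000000066666666666666

Reading off run lengths: 1 runs 5, 8, 11, 14; 0 runs 5, 7, 9, 11; 6 runs 2, 5, 8, 11 — each is linear in n (n = 1, 2, …).
For the next term, n = 5, so the run lengths are 17, 13, 14.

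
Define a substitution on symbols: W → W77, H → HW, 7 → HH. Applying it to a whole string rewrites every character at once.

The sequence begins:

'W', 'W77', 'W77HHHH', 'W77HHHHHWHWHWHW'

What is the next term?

Rewriting the 15 symbols of W77HHHHHWHWHWHW one by one yields W77 HH HH HW HW HW HW HW W77 HW W77 HW W77 HW W77; concatenated:

W77HHHHHWHWHWHWHWW77HWW77HWW77HWW77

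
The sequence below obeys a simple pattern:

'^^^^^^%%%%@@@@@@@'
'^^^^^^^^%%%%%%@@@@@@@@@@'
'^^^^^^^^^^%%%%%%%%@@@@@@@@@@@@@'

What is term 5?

^^^^^^^^^^^^^^%%%%%%%%%%%%@@@@@@@@@@@@@@@@@@@

Each string has the form ^^{2n+2} %^{2n} @^{3n+1}, where the shown terms are n = 2, 3, 4.
For term 5, n = 6, so the run lengths are 14, 12, 19.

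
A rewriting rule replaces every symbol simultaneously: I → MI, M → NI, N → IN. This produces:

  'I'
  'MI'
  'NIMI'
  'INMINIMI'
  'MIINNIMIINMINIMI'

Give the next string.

NIMIMIININMINIMIMIINNIMIINMINIMI

Replace each of the 16 characters of MIINNIMIINMINIMI in place — NI MI MI IN IN MI NI MI MI IN NI MI IN MI NI MI — and concatenate.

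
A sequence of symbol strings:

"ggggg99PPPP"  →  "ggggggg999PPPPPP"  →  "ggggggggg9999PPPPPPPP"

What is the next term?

Each string has the form g^{2n+1} 9^{n} P^{2n}, where the shown terms are n = 2, 3, 4.
For the next term, n = 5, so the run lengths are 11, 5, 10.

ggggggggggg99999PPPPPPPPPP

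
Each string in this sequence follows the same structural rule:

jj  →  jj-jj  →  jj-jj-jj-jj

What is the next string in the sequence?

Each string is two copies of the previous one joined by '-'.
Doubling jj-jj-jj-jj with '-' between the halves:

jj-jj-jj-jj-jj-jj-jj-jj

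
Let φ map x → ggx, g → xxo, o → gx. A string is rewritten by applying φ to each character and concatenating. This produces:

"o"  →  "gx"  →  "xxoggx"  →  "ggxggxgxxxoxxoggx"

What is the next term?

xxoxxoggxxxoxxoggxxxoggxggxggxgxggxggxgxxxoxxoggx

φ(ggxggxgxxxoxxoggx) expands symbol-by-symbol to xxo xxo ggx xxo xxo ggx xxo ggx ggx ggx gx ggx ggx gx xxo xxo ggx; joining the 17 pieces gives the next term.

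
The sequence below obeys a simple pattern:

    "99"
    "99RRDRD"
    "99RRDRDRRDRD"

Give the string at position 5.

99RRDRDRRDRDRRDRDRRDRD

Each term is the previous one with RRDRD appended.
From 99RRDRDRRDRD, 2 further steps: 99RRDRDRRDRD → 99RRDRDRRDRDRRDRD → (answer).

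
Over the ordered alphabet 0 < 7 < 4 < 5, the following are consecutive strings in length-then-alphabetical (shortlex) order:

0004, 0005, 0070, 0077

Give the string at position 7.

Stepping forward 3 times from 0077: 0077 → 0074 → 0075, then the target.

0040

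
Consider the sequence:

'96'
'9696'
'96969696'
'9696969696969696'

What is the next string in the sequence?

s(k+1) = s(k)·s(k) — each term doubles the last.
So the next term is two copies of 9696969696969696.

96969696969696969696969696969696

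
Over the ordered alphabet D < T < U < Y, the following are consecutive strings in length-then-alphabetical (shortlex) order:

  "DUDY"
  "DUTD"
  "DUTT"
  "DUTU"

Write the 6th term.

Advancing 2 positions from DUTU through DUTU → DUTY reaches term 6.

DUUD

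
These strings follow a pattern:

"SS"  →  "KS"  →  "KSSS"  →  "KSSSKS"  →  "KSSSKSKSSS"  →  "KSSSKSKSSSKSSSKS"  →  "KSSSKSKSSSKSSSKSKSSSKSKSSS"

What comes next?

KSSSKSKSSSKSSSKSKSSSKSKSSSKSSSKSKSSSKSSSKS

This is a Fibonacci-style word recurrence s(k) = s(k−1)·s(k−2): e.g. KS·SS = KSSS.
So term 8 is KSSSKSKSSSKSSSKSKSSSKSKSSS·KSSSKSKSSSKSSSKS.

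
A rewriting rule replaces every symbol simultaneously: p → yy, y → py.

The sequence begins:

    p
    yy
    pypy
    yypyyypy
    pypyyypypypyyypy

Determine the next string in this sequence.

Rewriting the 16 symbols of pypyyypypypyyypy one by one yields yy py yy py py py yy py yy py yy py py py yy py; concatenated:

yypyyypypypyyypyyypyyypypypyyypy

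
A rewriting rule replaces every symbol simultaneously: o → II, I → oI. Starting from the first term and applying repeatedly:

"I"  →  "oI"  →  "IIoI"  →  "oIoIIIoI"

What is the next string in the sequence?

IIoIIIoIoIoIIIoI

Rewriting each symbol of oIoIIIoI: o→II, I→oI, o→II, I→oI, I→oI, I→oI, o→II, I→oI, which concatenates to II oI II oI oI oI II oI.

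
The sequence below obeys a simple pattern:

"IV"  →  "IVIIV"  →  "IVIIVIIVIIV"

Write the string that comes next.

Every step duplicates the string with 'I' between the halves.
Doubling IVIIVIIVIIV with 'I' between the halves:

IVIIVIIVIIVIIVIIVIIVIIV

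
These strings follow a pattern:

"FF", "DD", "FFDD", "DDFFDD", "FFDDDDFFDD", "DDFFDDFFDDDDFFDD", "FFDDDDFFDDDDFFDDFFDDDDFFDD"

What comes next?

Each term (from the third on) is the two preceding terms concatenated in order: term 3 = FF·DD = FFDD.
The next term joins DDFFDDFFDDDDFFDD and FFDDDDFFDDDDFFDDFFDDDDFFDD.

DDFFDDFFDDDDFFDDFFDDDDFFDDDDFFDDFFDDDDFFDD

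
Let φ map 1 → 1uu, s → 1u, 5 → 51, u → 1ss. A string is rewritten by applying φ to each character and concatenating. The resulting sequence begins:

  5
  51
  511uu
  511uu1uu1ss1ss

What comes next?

Rewriting the 14 symbols of 511uu1uu1ss1ss one by one yields 51 1uu 1uu 1ss 1ss 1uu 1ss 1ss 1uu 1u 1u 1uu 1u 1u; concatenated:

511uu1uu1ss1ss1uu1ss1ss1uu1u1u1uu1u1u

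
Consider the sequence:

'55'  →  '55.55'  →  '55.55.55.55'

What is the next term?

55.55.55.55.55.55.55.55

Each string is two copies of the previous one joined by '.'.
One more doubling of 55.55.55.55 gives the answer.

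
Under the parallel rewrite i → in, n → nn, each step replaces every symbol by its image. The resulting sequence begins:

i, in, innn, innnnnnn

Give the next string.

innnnnnnnnnnnnnn

Apply φ to innnnnnn symbol by symbol: i→in, n→nn, n→nn, n→nn, n→nn, n→nn, n→nn, n→nn; joined: in nn nn nn nn nn nn nn.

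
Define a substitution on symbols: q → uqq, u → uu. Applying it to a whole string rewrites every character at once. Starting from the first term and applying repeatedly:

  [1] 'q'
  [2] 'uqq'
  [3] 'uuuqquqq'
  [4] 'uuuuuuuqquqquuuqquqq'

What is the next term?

φ(uuuuuuuqquqquuuqquqq) expands symbol-by-symbol to uu uu uu uu uu uu uu uqq uqq uu uqq uqq uu uu uu uqq uqq uu uqq uqq; joining the 20 pieces gives the next term.

uuuuuuuuuuuuuuuqquqquuuqquqquuuuuuuqquqquuuqquqq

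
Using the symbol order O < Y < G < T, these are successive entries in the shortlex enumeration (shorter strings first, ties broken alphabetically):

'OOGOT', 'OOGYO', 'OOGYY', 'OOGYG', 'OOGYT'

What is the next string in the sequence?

OOGGO

Treat OOGYT as a base-4 numeral over the given alphabet and add one, carrying through any trailing T's.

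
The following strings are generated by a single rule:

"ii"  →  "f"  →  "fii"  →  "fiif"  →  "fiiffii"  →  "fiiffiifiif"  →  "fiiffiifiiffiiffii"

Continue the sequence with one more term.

fiiffiifiiffiiffiifiiffiifiif

Each term (from the third on) is the previous term followed by the one before it: term 3 = f·ii = fii.
Continuing: fiiffiifiiffiiffii · fiiffiifiif gives term 8.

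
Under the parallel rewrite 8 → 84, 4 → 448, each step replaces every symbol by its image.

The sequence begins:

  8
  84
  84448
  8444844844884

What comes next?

8444844844884448448844484488484448

Replace each of the 13 characters of 8444844844884 in place — 84 448 448 448 84 448 448 84 448 448 84 84 448 — and concatenate.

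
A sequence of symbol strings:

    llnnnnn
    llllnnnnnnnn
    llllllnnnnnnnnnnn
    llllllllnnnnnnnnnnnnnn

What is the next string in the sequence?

The n-th term is 2n l's then 3n+2 n's (n = 1, 2, …).
For the next term, n = 5, so the run lengths are 10, 17.

llllllllllnnnnnnnnnnnnnnnnn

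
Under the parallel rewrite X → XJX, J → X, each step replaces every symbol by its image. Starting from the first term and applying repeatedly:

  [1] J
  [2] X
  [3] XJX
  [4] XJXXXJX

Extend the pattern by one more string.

Rewriting each symbol of XJXXXJX: X→XJX, J→X, X→XJX, X→XJX, X→XJX, J→X, X→XJX, which concatenates to XJX X XJX XJX XJX X XJX.

XJXXXJXXJXXJXXXJX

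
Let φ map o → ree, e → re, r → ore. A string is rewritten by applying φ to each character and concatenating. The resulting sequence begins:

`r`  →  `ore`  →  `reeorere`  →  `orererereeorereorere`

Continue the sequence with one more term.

Rewriting the 20 symbols of orererereeorereorere one by one yields ree ore re ore re ore re ore re re ree ore re ore re ree ore re ore re; concatenated:

reeorereorereorereorererereeorereorerereeorereorere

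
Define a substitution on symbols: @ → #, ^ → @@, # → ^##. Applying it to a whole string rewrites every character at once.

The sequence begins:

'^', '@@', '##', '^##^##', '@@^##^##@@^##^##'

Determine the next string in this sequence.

Replace each of the 16 characters of @@^##^##@@^##^## in place — # # @@ ^## ^## @@ ^## ^## # # @@ ^## ^## @@ ^## ^## — and concatenate.

##@@^##^##@@^##^####@@^##^##@@^##^##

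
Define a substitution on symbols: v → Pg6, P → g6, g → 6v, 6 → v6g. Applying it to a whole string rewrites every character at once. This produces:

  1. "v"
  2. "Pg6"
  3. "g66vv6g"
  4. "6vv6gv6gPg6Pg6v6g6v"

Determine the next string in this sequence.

Rewriting the 19 symbols of 6vv6gv6gPg6Pg6v6g6v one by one yields v6g Pg6 Pg6 v6g 6v Pg6 v6g 6v g6 6v v6g g6 6v v6g Pg6 v6g 6v v6g Pg6; concatenated:

v6gPg6Pg6v6g6vPg6v6g6vg66vv6gg66vv6gPg6v6g6vv6gPg6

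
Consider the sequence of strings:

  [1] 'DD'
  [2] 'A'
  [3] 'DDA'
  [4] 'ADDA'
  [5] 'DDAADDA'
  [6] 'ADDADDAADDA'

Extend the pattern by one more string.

DDAADDAADDADDAADDA

From term 3 onward, concatenate the second-to-last term with the last: DD·A = DDA, A·DDA = ADDA, …
Continuing: DDAADDA · ADDADDAADDA gives term 7.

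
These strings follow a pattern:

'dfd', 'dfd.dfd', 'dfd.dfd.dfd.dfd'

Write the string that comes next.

Every step duplicates the string with '.' between the halves.
Doubling dfd.dfd.dfd.dfd with '.' between the halves:

dfd.dfd.dfd.dfd.dfd.dfd.dfd.dfd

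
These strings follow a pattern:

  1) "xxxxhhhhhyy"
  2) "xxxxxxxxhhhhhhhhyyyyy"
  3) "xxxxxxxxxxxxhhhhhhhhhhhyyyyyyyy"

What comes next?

xxxxxxxxxxxxxxxxhhhhhhhhhhhhhhyyyyyyyyyyy

Term n consists of 4n x's, followed by 3n+2 h's, followed by 3n-1 y's (n = 1, 2, …).
Setting n = 4 gives 16, 14, 11 characters in each block.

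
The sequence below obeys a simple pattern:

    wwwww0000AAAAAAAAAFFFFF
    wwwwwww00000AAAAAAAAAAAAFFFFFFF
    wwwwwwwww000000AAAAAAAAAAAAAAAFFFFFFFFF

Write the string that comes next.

Each string has the form w^{2n-1} 0^{n+1} A^{3n} F^{2n-1}, where the shown terms are n = 3, 4, 5.
Setting n = 6 gives 11, 7, 18, 11 characters in each block.

wwwwwwwwwww0000000AAAAAAAAAAAAAAAAAAFFFFFFFFFFF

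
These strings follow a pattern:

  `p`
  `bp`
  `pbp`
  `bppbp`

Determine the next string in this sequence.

From term 3 onward, concatenate the second-to-last term with the last: p·bp = pbp, bp·pbp = bppbp, …
The next term joins pbp and bppbp.

pbpbppbp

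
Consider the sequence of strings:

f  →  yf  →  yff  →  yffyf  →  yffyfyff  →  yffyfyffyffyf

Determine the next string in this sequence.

This is a Fibonacci-style word recurrence s(k) = s(k−1)·s(k−2): e.g. yf·f = yff.
So term 7 is yffyfyffyffyf·yffyfyff.

yffyfyffyffyfyffyfyff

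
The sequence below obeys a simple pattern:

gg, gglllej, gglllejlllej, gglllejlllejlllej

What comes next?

gglllejlllejlllejlllej

The strings grow by a fixed suffix lllej each time.
So the next term is gglllejlllejlllej·lllej.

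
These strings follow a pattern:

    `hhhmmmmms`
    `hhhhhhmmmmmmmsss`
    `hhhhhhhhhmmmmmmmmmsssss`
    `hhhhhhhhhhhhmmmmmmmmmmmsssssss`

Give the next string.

hhhhhhhhhhhhhhhmmmmmmmmmmmmmsssssssss

Reading off run lengths: h runs 3, 6, 9, 12; m runs 5, 7, 9, 11; s runs 1, 3, 5, 7 — each is linear in n (n = 1, 2, …).
Setting n = 5 gives 15, 13, 9 characters in each block.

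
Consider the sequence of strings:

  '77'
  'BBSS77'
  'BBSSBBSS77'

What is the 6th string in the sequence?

Every step adds BBSS at the front: s(k+1) = BBSS·s(k).
From BBSSBBSS77, 3 further steps: BBSSBBSS77 → BBSSBBSSBBSS77 → BBSSBBSSBBSSBBSS77 → (answer).

BBSSBBSSBBSSBBSSBBSS77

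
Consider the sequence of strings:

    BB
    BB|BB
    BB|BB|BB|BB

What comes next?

s(k+1) = s(k)·|·s(k) — each term doubles the last with '|' between the halves.
One more doubling of BB|BB|BB|BB gives the answer.

BB|BB|BB|BB|BB|BB|BB|BB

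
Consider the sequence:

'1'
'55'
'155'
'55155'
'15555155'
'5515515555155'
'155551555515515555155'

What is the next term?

This is a Fibonacci-style word recurrence s(k) = s(k−2)·s(k−1): e.g. 1·55 = 155.
The next term joins 5515515555155 and 155551555515515555155.

5515515555155155551555515515555155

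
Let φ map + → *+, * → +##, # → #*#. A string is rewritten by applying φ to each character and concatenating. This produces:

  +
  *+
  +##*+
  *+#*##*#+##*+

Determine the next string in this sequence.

φ(*+#*##*#+##*+) expands symbol-by-symbol to +## *+ #*# +## #*# #*# +## #*# *+ #*# #*# +## *+; joining the 13 pieces gives the next term.

+##*+#*#+###*##*#+###*#*+#*##*#+##*+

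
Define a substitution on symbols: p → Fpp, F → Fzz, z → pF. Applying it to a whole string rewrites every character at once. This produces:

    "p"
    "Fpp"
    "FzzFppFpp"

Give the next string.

Expanding FzzFppFpp: F→Fzz, z→pF, z→pF, F→Fzz, p→Fpp, p→Fpp, F→Fzz, p→Fpp, p→Fpp. Concatenated: Fzz pF pF Fzz Fpp Fpp Fzz Fpp Fpp.

FzzpFpFFzzFppFppFzzFppFpp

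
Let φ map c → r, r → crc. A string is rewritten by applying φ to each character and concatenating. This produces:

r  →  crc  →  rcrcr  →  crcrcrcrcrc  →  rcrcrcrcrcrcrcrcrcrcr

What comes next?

crcrcrcrcrcrcrcrcrcrcrcrcrcrcrcrcrcrcrcrcrc

Replace each of the 21 characters of rcrcrcrcrcrcrcrcrcrcr in place — crc r crc r crc r crc r crc r crc r crc r crc r crc r crc r crc — and concatenate.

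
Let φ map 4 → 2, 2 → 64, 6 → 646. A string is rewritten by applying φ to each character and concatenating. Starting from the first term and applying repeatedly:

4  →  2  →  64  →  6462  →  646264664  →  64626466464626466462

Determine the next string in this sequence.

646264664646264664626462646646462646646264664

Replace each of the 20 characters of 64626466464626466462 in place — 646 2 646 64 646 2 646 646 2 646 2 646 64 646 2 646 646 2 646 64 — and concatenate.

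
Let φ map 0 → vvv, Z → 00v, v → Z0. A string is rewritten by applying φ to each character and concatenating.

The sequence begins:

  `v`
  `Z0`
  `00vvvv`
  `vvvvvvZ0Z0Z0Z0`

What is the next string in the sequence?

Rewriting the 14 symbols of vvvvvvZ0Z0Z0Z0 one by one yields Z0 Z0 Z0 Z0 Z0 Z0 00v vvv 00v vvv 00v vvv 00v vvv; concatenated:

Z0Z0Z0Z0Z0Z000vvvv00vvvv00vvvv00vvvv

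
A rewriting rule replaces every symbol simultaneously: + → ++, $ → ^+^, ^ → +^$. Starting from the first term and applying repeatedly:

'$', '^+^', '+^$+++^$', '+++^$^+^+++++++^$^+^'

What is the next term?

Replace each of the 20 characters of +++^$^+^+++++++^$^+^ in place — ++ ++ ++ +^$ ^+^ +^$ ++ +^$ ++ ++ ++ ++ ++ ++ ++ +^$ ^+^ +^$ ++ +^$ — and concatenate.

+++++++^$^+^+^$+++^$+++++++++++++++^$^+^+^$+++^$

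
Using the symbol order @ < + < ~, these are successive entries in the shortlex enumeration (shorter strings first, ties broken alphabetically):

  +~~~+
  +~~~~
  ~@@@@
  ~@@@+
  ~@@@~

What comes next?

~@@+@

Treat ~@@@~ as a base-3 numeral over the given alphabet and add one, carrying through any trailing ~'s.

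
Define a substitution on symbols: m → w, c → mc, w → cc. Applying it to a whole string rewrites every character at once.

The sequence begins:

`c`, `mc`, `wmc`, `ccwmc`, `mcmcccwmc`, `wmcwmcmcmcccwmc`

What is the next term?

Rewriting the 15 symbols of wmcwmcmcmcccwmc one by one yields cc w mc cc w mc w mc w mc mc mc cc w mc; concatenated:

ccwmcccwmcwmcwmcmcmcccwmc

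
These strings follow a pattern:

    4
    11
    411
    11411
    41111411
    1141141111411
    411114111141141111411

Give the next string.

1141141111411411114111141141111411

From term 3 onward, concatenate the second-to-last term with the last: 4·11 = 411, 11·411 = 11411, …
Continuing: 1141141111411 · 411114111141141111411 gives term 8.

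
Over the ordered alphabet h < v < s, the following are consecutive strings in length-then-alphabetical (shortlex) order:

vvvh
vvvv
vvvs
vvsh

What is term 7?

Stepping forward 3 times from vvsh: vvsh → vvsv → vvss, then the target.

vshh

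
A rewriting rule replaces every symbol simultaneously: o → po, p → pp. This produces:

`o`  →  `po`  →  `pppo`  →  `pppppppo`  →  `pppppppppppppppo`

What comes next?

Rewriting the 16 symbols of pppppppppppppppo one by one yields pp pp pp pp pp pp pp pp pp pp pp pp pp pp pp po; concatenated:

pppppppppppppppppppppppppppppppo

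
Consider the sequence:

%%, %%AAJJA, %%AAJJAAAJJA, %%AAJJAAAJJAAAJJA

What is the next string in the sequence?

Every step adds AAJJA to the end: s(k+1) = s(k)·AAJJA.
One more step from %%AAJJAAAJJAAAJJA gives the answer.

%%AAJJAAAJJAAAJJAAAJJA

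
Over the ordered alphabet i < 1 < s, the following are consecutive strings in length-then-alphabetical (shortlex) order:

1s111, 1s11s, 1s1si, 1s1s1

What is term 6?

Stepping forward 2 times from 1s1s1: 1s1s1 → 1s1ss, then the target.

1ssii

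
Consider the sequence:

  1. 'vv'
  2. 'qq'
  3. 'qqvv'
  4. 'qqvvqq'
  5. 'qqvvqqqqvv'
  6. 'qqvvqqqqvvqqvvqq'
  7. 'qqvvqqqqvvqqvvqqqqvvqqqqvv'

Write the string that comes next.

qqvvqqqqvvqqvvqqqqvvqqqqvvqqvvqqqqvvqqvvqq

This is a Fibonacci-style word recurrence s(k) = s(k−1)·s(k−2): e.g. qq·vv = qqvv.
Continuing: qqvvqqqqvvqqvvqqqqvvqqqqvv · qqvvqqqqvvqqvvqq gives term 8.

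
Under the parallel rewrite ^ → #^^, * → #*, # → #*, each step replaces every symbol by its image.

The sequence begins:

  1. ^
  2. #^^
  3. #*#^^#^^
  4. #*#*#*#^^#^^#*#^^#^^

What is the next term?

#*#*#*#*#*#*#*#^^#^^#*#^^#^^#*#*#*#^^#^^#*#^^#^^

Applying the rule to each of the 20 symbols of #*#*#*#^^#^^#*#^^#^^ gives the pieces #* #* #* #* #* #* #* #^^ #^^ #* #^^ #^^ #* #* #* #^^ #^^ #* #^^ #^^, which concatenate to the answer.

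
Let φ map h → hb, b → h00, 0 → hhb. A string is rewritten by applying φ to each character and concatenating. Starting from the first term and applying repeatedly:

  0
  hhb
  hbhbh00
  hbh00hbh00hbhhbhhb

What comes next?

hbh00hbhhbhhbhbh00hbhhbhhbhbh00hbhbh00hbhbh00

Applying the rule to each of the 18 symbols of hbh00hbh00hbhhbhhb gives the pieces hb h00 hb hhb hhb hb h00 hb hhb hhb hb h00 hb hb h00 hb hb h00, which concatenate to the answer.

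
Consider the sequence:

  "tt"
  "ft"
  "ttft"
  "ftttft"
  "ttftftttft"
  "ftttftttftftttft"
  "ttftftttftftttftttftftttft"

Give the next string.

This is a Fibonacci-style word recurrence s(k) = s(k−2)·s(k−1): e.g. tt·ft = ttft.
So term 8 is ftttftttftftttft·ttftftttftftttftttftftttft.

ftttftttftftttftttftftttftftttftttftftttft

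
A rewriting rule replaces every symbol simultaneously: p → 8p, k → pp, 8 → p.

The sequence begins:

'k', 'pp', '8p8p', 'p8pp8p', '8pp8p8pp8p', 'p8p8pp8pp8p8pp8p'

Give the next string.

Rewriting the 16 symbols of p8p8pp8pp8p8pp8p one by one yields 8p p 8p p 8p 8p p 8p 8p p 8p p 8p 8p p 8p; concatenated:

8pp8pp8p8pp8p8pp8pp8p8pp8p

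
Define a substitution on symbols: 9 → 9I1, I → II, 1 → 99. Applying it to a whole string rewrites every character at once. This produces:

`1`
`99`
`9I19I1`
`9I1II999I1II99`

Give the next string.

Rewriting the 14 symbols of 9I1II999I1II99 one by one yields 9I1 II 99 II II 9I1 9I1 9I1 II 99 II II 9I1 9I1; concatenated:

9I1II99IIII9I19I19I1II99IIII9I19I1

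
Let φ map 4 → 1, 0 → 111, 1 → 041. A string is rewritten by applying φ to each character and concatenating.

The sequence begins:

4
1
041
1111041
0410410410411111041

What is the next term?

Rewriting the 19 symbols of 0410410410411111041 one by one yields 111 1 041 111 1 041 111 1 041 111 1 041 041 041 041 041 111 1 041; concatenated:

11110411111041111104111110410410410410411111041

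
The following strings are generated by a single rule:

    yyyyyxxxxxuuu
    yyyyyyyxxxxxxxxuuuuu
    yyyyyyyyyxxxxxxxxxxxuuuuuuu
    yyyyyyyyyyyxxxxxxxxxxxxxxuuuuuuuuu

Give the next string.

Term n consists of 2n+1 y's, followed by 3n-1 x's, followed by 2n-1 u's, where the shown terms are n = 2, 3, 4, 5.
Setting n = 6 gives 13, 17, 11 characters in each block.

yyyyyyyyyyyyyxxxxxxxxxxxxxxxxxuuuuuuuuuuu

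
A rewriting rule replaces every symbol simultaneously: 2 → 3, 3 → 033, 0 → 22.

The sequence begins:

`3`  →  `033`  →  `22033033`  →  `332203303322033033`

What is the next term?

Applying the rule to each of the 18 symbols of 332203303322033033 gives the pieces 033 033 3 3 22 033 033 22 033 033 3 3 22 033 033 22 033 033, which concatenate to the answer.

033033332203303322033033332203303322033033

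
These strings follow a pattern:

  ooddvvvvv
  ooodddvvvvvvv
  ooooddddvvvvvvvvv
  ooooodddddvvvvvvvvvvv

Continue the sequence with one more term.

ooooooddddddvvvvvvvvvvvvv

Each string has the form o^{n} d^{n} v^{2n+1}, where the shown terms are n = 2, 3, 4, 5.
For the next term, n = 6, so the run lengths are 6, 6, 13.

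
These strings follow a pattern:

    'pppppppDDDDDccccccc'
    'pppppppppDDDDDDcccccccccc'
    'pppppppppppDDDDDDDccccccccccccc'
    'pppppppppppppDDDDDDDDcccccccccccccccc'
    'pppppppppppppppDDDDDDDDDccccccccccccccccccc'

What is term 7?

The n-th term is 2n+3 p's then n+3 D's then 3n+1 c's, where the shown terms are n = 2, 3, 4, 5, 6.
Setting n = 8 gives 19, 11, 25 characters in each block.

pppppppppppppppppppDDDDDDDDDDDccccccccccccccccccccccccc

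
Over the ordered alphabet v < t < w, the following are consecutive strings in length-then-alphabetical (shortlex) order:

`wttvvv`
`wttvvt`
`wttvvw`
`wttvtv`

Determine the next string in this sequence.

wttvtt

Find the rightmost character of wttvtv below w, bump it to the next letter, and reset everything to its right to v.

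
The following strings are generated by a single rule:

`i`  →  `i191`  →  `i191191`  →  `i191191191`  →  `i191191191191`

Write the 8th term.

i191191191191191191191

Each term is the previous one with 191 appended.
From i191191191191, 3 further steps: i191191191191 → i191191191191191 → i191191191191191191 → (answer).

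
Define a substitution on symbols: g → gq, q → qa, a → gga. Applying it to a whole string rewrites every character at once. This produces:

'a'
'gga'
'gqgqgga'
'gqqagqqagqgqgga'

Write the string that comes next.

gqqaqaggagqqaqaggagqqagqqagqgqgga

φ(gqqagqqagqgqgga) expands symbol-by-symbol to gq qa qa gga gq qa qa gga gq qa gq qa gq gq gga; joining the 15 pieces gives the next term.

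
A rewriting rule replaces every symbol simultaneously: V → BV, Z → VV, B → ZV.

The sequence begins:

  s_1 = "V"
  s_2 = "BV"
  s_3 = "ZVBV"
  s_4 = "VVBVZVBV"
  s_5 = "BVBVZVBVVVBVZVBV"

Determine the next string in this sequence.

Rewriting the 16 symbols of BVBVZVBVVVBVZVBV one by one yields ZV BV ZV BV VV BV ZV BV BV BV ZV BV VV BV ZV BV; concatenated:

ZVBVZVBVVVBVZVBVBVBVZVBVVVBVZVBV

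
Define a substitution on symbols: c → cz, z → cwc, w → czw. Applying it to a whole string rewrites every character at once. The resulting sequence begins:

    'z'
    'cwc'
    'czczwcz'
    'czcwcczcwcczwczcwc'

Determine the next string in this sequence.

czcwcczczwczczcwcczczwczczcwcczwczcwcczczwcz

Replace each of the 18 characters of czcwcczcwcczwczcwc in place — cz cwc cz czw cz cz cwc cz czw cz cz cwc czw cz cwc cz czw cz — and concatenate.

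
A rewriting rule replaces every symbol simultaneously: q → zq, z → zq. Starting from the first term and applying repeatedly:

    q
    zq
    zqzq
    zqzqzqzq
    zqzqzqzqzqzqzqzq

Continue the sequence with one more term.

zqzqzqzqzqzqzqzqzqzqzqzqzqzqzqzq

φ(zqzqzqzqzqzqzqzq) expands symbol-by-symbol to zq zq zq zq zq zq zq zq zq zq zq zq zq zq zq zq; joining the 16 pieces gives the next term.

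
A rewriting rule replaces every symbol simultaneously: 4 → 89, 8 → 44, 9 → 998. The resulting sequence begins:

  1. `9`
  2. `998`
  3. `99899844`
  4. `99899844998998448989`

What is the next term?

φ(99899844998998448989) expands symbol-by-symbol to 998 998 44 998 998 44 89 89 998 998 44 998 998 44 89 89 44 998 44 998; joining the 20 pieces gives the next term.

99899844998998448989998998449989984489894499844998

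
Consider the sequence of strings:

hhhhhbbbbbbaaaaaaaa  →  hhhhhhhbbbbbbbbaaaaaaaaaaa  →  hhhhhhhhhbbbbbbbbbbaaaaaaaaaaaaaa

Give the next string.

hhhhhhhhhhhbbbbbbbbbbbbaaaaaaaaaaaaaaaaa

Each string has the form h^{2n+1} b^{2n+2} a^{3n+2}, where the shown terms are n = 2, 3, 4.
For the next term, n = 5, so the run lengths are 11, 12, 17.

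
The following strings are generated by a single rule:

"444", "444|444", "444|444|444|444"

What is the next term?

Each string is two copies of the previous one joined by '|'.
Doubling 444|444|444|444 with '|' between the halves:

444|444|444|444|444|444|444|444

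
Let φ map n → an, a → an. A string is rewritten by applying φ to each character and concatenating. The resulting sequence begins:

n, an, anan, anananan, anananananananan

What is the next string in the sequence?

Applying the rule to each of the 16 symbols of anananananananan gives the pieces an an an an an an an an an an an an an an an an, which concatenate to the answer.

anananananananananananananananan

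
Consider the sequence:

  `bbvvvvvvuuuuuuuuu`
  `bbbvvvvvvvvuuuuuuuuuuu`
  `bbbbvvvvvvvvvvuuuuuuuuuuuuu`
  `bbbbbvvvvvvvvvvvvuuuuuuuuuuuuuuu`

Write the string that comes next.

bbbbbbvvvvvvvvvvvvvvuuuuuuuuuuuuuuuuu

The n-th term is n-1 b's then 2n v's then 2n+3 u's, where the shown terms are n = 3, 4, 5, 6.
Setting n = 7 gives 6, 14, 17 characters in each block.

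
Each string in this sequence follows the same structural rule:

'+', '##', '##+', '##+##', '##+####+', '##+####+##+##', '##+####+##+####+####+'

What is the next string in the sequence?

##+####+##+####+####+##+####+##+##

This is a Fibonacci-style word recurrence s(k) = s(k−1)·s(k−2): e.g. ##·+ = ##+.
So term 8 is ##+####+##+####+####+·##+####+##+##.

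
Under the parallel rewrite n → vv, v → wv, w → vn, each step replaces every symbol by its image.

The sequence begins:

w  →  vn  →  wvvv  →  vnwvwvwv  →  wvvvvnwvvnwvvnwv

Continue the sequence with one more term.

vnwvwvwvwvvvvnwvwvvvvnwvwvvvvnwv

φ(wvvvvnwvvnwvvnwv) expands symbol-by-symbol to vn wv wv wv wv vv vn wv wv vv vn wv wv vv vn wv; joining the 16 pieces gives the next term.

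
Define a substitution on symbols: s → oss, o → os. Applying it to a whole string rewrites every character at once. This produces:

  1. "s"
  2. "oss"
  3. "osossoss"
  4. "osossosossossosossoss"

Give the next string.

osossosossossosossosossossosossossosossosossossosossoss

φ(osossosossossosossoss) expands symbol-by-symbol to os oss os oss oss os oss os oss oss os oss oss os oss os oss oss os oss oss; joining the 21 pieces gives the next term.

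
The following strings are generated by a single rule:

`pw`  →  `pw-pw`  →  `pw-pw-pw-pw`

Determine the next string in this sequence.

s(k+1) = s(k)·-·s(k) — each term doubles the last with '-' between the halves.
So the next term is two copies of pw-pw-pw-pw with '-' between the halves.

pw-pw-pw-pw-pw-pw-pw-pw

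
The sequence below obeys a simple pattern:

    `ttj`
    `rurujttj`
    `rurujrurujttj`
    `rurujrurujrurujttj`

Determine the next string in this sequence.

Every step adds ruruj at the front: s(k+1) = ruruj·s(k).
Applying this once more to rurujrurujrurujttj:

rurujrurujrurujrurujttj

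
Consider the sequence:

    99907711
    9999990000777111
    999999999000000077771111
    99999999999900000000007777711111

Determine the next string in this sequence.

9999999999999990000000000000777777111111

Each string has the form 9^{3n} 0^{3n-2} 7^{n+1} 1^{n+1} (n = 1, 2, …).
For the next term, n = 5, so the run lengths are 15, 13, 6, 6.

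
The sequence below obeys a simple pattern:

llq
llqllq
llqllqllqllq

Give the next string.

Each string is two copies of the previous one concatenated.
Doubling llqllqllqllq:

llqllqllqllqllqllqllqllq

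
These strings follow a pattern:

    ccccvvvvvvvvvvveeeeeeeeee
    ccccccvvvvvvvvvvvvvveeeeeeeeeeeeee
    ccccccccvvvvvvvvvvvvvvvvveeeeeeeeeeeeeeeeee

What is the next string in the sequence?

ccccccccccvvvvvvvvvvvvvvvvvvvveeeeeeeeeeeeeeeeeeeeee

The n-th term is 2n-2 c's then 3n+2 v's then 4n-2 e's, where the shown terms are n = 3, 4, 5.
Setting n = 6 gives 10, 20, 22 characters in each block.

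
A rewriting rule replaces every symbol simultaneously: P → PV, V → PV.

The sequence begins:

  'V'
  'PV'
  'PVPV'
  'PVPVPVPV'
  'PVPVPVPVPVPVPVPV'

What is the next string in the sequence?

Rewriting the 16 symbols of PVPVPVPVPVPVPVPV one by one yields PV PV PV PV PV PV PV PV PV PV PV PV PV PV PV PV; concatenated:

PVPVPVPVPVPVPVPVPVPVPVPVPVPVPVPV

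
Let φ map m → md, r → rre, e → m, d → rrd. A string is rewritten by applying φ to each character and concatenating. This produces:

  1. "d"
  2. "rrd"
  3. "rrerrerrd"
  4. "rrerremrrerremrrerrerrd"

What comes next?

Replace each of the 23 characters of rrerremrrerremrrerrerrd in place — rre rre m rre rre m md rre rre m rre rre m md rre rre m rre rre m rre rre rrd — and concatenate.

rrerremrrerremmdrrerremrrerremmdrrerremrrerremrrerrerrd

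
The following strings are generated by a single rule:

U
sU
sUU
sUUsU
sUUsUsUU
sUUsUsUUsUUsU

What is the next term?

Each term (from the third on) is the previous term followed by the one before it: term 3 = sU·U = sUU.
Continuing: sUUsUsUUsUUsU · sUUsUsUU gives term 7.

sUUsUsUUsUUsUsUUsUsUU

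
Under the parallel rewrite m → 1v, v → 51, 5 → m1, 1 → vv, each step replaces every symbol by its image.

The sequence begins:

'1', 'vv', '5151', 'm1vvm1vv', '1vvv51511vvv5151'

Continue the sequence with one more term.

vv515151m1vvm1vvvv515151m1vvm1vv

Applying the rule to each of the 16 symbols of 1vvv51511vvv5151 gives the pieces vv 51 51 51 m1 vv m1 vv vv 51 51 51 m1 vv m1 vv, which concatenate to the answer.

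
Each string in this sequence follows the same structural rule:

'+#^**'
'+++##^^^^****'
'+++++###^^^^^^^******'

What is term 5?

Term n consists of 2n-1 +'s, followed by n #'s, followed by 3n-2 ^'s, followed by 2n *'s (n = 1, 2, …).
At n = 5 the blocks have lengths 9, 5, 13, 10.

+++++++++#####^^^^^^^^^^^^^**********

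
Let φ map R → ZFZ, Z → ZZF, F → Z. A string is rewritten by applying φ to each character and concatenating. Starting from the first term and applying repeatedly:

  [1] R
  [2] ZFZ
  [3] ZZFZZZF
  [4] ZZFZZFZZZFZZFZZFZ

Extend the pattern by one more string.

Rewriting the 17 symbols of ZZFZZFZZZFZZFZZFZ one by one yields ZZF ZZF Z ZZF ZZF Z ZZF ZZF ZZF Z ZZF ZZF Z ZZF ZZF Z ZZF; concatenated:

ZZFZZFZZZFZZFZZZFZZFZZFZZZFZZFZZZFZZFZZZF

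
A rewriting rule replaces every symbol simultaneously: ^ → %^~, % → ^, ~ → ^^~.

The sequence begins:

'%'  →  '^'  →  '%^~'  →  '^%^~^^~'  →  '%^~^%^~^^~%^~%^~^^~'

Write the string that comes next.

Rewriting the 19 symbols of %^~^%^~^^~%^~%^~^^~ one by one yields ^ %^~ ^^~ %^~ ^ %^~ ^^~ %^~ %^~ ^^~ ^ %^~ ^^~ ^ %^~ ^^~ %^~ %^~ ^^~; concatenated:

^%^~^^~%^~^%^~^^~%^~%^~^^~^%^~^^~^%^~^^~%^~%^~^^~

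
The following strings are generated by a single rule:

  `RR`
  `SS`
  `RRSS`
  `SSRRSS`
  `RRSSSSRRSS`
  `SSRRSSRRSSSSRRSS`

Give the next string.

RRSSSSRRSSSSRRSSRRSSSSRRSS

This is a Fibonacci-style word recurrence s(k) = s(k−2)·s(k−1): e.g. RR·SS = RRSS.
So term 7 is RRSSSSRRSS·SSRRSSRRSSSSRRSS.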